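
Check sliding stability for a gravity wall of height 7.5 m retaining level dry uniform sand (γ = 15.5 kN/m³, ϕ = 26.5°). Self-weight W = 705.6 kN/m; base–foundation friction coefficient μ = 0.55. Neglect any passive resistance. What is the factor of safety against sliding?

K_a = tan²(45° − 26.5°/2) = 0.3829.
P_a = ½K_aγH² = 0.5×0.3829×15.5×7.5² = 166.9 kN/m, acting at H/3 = 2.500 m above the base.
FS_sliding = μW / P_a = 0.55×705.6 / 166.9 = 2.325.

2.32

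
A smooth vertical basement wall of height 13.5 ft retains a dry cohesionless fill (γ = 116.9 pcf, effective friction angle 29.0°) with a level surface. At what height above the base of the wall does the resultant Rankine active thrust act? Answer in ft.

K_a = 0.3470.
The pressure distribution is triangular, so the resultant acts at H/3 above the base = 13.5/3 = 4.500 ft.

4.50 ft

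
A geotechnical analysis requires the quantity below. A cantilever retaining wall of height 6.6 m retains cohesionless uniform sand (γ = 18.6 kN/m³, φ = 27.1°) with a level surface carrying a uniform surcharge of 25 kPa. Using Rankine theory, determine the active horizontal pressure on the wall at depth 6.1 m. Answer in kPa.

51.8 kPa

K_a = (1 − sin φ)/(1 + sin φ) = 0.3741.
σ_v = γz + q = 18.6 × 6.1 + 25 = 138.5 kPa.
σ_h = K_a σ_v = 0.3741 × 138.5 = 51.79 kPa.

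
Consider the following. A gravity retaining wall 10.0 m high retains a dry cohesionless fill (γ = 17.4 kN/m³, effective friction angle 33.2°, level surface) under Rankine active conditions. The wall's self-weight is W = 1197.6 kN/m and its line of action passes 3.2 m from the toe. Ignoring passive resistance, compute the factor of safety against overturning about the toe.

4.52

K_a = tan²(45° − 33.2°/2) = 0.2924.
P_a = ½K_aγH² = 0.5×0.2924×17.4×10.0² = 254.3 kN/m, acting at H/3 = 3.333 m above the base.
Overturning moment M_o = P_a × H/3 = 254.3 × 3.333 = 847.8.
Resisting moment M_r = W × 3.2 = 1197.6 × 3.2 = 3832.
FS_overturning = M_r/M_o = 3832/847.8 = 4.520.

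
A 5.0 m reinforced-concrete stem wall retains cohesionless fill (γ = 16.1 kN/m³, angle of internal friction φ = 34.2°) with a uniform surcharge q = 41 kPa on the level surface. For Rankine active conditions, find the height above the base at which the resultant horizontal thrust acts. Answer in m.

2.09 m

K_a = 0.2803.
Triangular part P₁ = ½K_aγH² = 56.42 at H/3 = 1.667 m; rectangular part P₂ = K_a q H = 57.47 at H/2 = 2.500 m.
ȳ = (P₁·1.667 + P₂·2.500)/(P₁+P₂) = 2.087 m.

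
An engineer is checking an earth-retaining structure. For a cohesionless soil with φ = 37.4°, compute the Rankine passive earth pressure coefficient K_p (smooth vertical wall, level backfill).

4.09

K_p = (1 + sin φ)/(1 − sin φ) = tan²(45° + 37.4°/2) = 4.094.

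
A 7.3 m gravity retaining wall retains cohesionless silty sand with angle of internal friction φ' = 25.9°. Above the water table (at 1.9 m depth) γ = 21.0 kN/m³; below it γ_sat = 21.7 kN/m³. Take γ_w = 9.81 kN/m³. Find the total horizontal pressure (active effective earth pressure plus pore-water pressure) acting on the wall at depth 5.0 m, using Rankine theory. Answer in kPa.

60.5 kPa

K_a = (1 − sin φ)/(1 + sin φ) = 0.3920.
γ' = 21.7 − 9.81 = 11.89 kN/m³.
Effective vertical stress at 5.0 m: σ'_v = 21.0×1.9 + 11.89×3.10 = 76.76 kPa.
σ'_h = K_a σ'_v = 0.3920 × 76.76 = 30.09 kPa; u = γ_w × 3.10 = 30.41 kPa.
Total σ_h = 30.09 + 30.41 = 60.50 kPa.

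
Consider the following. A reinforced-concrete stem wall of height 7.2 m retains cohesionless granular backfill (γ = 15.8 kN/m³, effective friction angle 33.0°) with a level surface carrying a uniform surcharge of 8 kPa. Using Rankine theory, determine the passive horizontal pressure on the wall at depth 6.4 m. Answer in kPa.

K_p = (1 + sin φ)/(1 − sin φ) = 3.392.
σ_v = γz + q = 15.8 × 6.4 + 8 = 109.1 kPa.
σ_h = K_p σ_v = 3.392 × 109.1 = 370.1 kPa.

370 kPa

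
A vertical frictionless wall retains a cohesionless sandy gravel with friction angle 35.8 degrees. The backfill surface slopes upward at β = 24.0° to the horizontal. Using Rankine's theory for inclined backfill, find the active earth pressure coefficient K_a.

0.338

K_a = cos β · (cos β − √(cos²β − cos²φ)) / (cos β + √(cos²β − cos²φ)).
cos β = 0.9135, cos φ = 0.8111, √(cos²β − cos²φ) = 0.4204.
K_a = 0.9135 × (0.9135 − 0.4204)/(0.9135 + 0.4204) = 0.3377.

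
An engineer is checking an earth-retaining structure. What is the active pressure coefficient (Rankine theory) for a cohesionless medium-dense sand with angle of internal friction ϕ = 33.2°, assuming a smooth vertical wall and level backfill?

0.292

K_a = tan²(45° − φ/2) = tan²(28.40°) = 0.2924.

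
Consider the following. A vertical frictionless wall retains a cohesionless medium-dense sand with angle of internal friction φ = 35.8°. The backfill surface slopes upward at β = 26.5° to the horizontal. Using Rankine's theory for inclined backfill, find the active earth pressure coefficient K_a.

0.363

K_a = cos β · (cos β − √(cos²β − cos²φ)) / (cos β + √(cos²β − cos²φ)).
cos β = 0.8949, cos φ = 0.8111, √(cos²β − cos²φ) = 0.3783.
K_a = 0.8949 × (0.8949 − 0.3783)/(0.8949 + 0.3783) = 0.3632.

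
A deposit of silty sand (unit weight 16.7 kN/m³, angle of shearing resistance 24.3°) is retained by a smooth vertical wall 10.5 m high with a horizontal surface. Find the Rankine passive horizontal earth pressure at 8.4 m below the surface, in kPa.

336 kPa

K_p = (1 + sin φ)/(1 − sin φ) = 2.399.
σ_h = K_p γ z = 2.399 × 16.7 × 8.4 = 336.5 kPa.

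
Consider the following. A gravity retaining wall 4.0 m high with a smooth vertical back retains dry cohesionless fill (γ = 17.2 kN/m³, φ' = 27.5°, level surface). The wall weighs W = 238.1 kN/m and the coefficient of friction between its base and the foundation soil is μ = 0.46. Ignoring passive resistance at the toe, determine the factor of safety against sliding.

K_a = tan²(45° − 27.5°/2) = 0.3682.
P_a = ½K_aγH² = 0.5×0.3682×17.2×4.0² = 50.67 kN/m, acting at H/3 = 1.333 m above the base.
FS_sliding = μW / P_a = 0.46×238.1 / 50.67 = 2.162.

2.16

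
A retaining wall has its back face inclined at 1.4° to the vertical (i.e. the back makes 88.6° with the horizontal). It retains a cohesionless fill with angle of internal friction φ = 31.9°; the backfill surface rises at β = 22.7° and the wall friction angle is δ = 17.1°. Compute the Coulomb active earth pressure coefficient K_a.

0.418

K_a = sin²(α+φ) / [sin²α · sin(α−δ) · (1 + √{sin(φ+δ)sin(φ−β) / (sin(α−δ)sin(α+β))})²].
With α = 88.6°, φ = 31.9°, δ = 17.1°, β = 22.7°: K_a = 0.4176.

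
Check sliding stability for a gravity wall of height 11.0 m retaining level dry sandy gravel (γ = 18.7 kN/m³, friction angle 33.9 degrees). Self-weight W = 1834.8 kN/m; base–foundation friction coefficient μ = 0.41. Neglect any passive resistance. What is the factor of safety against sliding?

2.34

K_a = tan²(45° − 33.9°/2) = 0.2839.
P_a = ½K_aγH² = 0.5×0.2839×18.7×11.0² = 321.2 kN/m, acting at H/3 = 3.667 m above the base.
FS_sliding = μW / P_a = 0.41×1834.8 / 321.2 = 2.342.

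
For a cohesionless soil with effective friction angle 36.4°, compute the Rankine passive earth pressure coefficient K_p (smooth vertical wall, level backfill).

K_p = (1 + sin φ)/(1 − sin φ) = tan²(45° + 36.4°/2) = 3.919.

3.92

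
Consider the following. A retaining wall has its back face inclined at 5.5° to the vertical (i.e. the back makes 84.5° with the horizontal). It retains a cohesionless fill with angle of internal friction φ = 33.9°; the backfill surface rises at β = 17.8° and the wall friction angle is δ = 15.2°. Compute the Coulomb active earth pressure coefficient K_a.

0.382

K_a = sin²(α+φ) / [sin²α · sin(α−δ) · (1 + √{sin(φ+δ)sin(φ−β) / (sin(α−δ)sin(α+β))})²].
With α = 84.5°, φ = 33.9°, δ = 15.2°, β = 17.8°: K_a = 0.3817.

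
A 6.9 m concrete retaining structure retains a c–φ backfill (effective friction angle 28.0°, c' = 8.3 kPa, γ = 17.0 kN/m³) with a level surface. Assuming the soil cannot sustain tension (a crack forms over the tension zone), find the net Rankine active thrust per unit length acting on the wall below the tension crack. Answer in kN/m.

K_a = 0.3610; √K_a = 0.6009.
Tension-crack depth z_c = 2c/(γ√K_a) = 2×8.3/(17.0×0.6009) = 1.625 m.
σ_a at base = K_a γ H − 2c√K_a = 0.3610×17.0×6.9 − 2×8.3×0.6009 = 32.37 kPa.
P_a = ½ × 32.37 × (H − z_c) = 0.5×32.37×5.275 = 85.39 kN/m.

85.4 kN/m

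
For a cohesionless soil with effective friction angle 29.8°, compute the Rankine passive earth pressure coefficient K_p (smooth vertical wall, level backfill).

2.98

K_p = (1 + sin φ)/(1 − sin φ) = tan²(45° + 29.8°/2) = 2.976.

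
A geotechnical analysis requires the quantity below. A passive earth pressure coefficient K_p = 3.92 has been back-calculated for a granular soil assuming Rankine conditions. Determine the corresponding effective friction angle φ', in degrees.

K_p = (1+sin φ)/(1−sin φ) ⇒ sin φ = (K_p − 1)/(K_p + 1) = 0.5935.
φ = arcsin(0.5935) = 36.41°.

36.4°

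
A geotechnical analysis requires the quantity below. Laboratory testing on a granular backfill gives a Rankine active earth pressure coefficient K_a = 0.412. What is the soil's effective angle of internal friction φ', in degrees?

24.6°

K_a = tan²(45° − φ/2) ⇒ 45° − φ/2 = arctan(√0.412) = 32.70°.
φ = 2(45° − 32.70°) = 24.61°.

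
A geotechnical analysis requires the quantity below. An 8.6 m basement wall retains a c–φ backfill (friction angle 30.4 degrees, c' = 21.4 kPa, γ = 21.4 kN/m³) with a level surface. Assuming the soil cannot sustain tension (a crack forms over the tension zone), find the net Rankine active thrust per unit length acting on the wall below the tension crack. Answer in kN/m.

91.6 kN/m

K_a = 0.3280; √K_a = 0.5727.
Tension-crack depth z_c = 2c/(γ√K_a) = 2×21.4/(21.4×0.5727) = 3.492 m.
σ_a at base = K_a γ H − 2c√K_a = 0.3280×21.4×8.6 − 2×21.4×0.5727 = 35.85 kPa.
P_a = ½ × 35.85 × (H − z_c) = 0.5×35.85×5.108 = 91.56 kN/m.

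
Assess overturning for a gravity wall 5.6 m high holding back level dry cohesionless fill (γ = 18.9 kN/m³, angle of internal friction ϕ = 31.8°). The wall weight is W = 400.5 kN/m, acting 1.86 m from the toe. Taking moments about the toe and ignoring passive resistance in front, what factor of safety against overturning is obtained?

4.35

K_a = tan²(45° − 31.8°/2) = 0.3098.
P_a = ½K_aγH² = 0.5×0.3098×18.9×5.6² = 91.81 kN/m, acting at H/3 = 1.867 m above the base.
Overturning moment M_o = P_a × H/3 = 91.81 × 1.867 = 171.4.
Resisting moment M_r = W × 1.86 = 400.5 × 1.86 = 744.9.
FS_overturning = M_r/M_o = 744.9/171.4 = 4.347.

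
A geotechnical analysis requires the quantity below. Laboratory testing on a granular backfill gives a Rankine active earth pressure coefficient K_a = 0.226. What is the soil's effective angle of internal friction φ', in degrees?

39.1°

K_a = tan²(45° − φ/2) ⇒ 45° − φ/2 = arctan(√0.226) = 25.43°.
φ = 2(45° − 25.43°) = 39.15°.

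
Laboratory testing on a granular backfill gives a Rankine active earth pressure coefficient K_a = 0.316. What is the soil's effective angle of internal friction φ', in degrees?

K_a = tan²(45° − φ/2) ⇒ 45° − φ/2 = arctan(√0.316) = 29.34°.
φ = 2(45° − 29.34°) = 31.32°.

31.3°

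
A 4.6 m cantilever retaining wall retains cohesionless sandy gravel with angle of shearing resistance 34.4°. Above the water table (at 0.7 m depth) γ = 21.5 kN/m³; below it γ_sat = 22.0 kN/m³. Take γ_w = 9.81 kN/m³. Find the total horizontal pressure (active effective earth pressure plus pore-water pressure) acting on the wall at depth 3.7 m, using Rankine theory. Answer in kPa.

K_a = (1 − sin φ)/(1 + sin φ) = 0.2780.
γ' = 22.0 − 9.81 = 12.19 kN/m³.
Effective vertical stress at 3.7 m: σ'_v = 21.5×0.7 + 12.19×3.00 = 51.62 kPa.
σ'_h = K_a σ'_v = 0.2780 × 51.62 = 14.35 kPa; u = γ_w × 3.00 = 29.43 kPa.
Total σ_h = 14.35 + 29.43 = 43.78 kPa.

43.8 kPa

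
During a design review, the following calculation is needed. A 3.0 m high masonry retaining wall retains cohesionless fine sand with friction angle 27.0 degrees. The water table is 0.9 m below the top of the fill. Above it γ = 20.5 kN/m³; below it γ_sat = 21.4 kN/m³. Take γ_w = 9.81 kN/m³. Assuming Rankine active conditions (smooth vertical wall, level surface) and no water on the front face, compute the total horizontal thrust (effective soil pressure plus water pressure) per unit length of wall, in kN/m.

K_a = tan²(45° − φ/2) = 0.3755.
γ' = 21.4 − 9.81 = 11.59 kN/m³. Depth below WT = 2.1 m.
σ'_h at WT = K_a γ d_w = 6.928 kPa; at base = 6.928 + K_a γ' × 2.1 = 16.07 kPa.
P₁ (0–0.9 m) = ½×6.928×0.9 = 3.118. P₂ (0.9–3.0 m) = ½(6.928+16.07)×2.1 = 24.15.
P_w = ½ γ_w h₂² = 0.5×9.81×2.1² = 21.63. Total = 3.118+24.15+21.63 = 48.90 kN/m.

48.9 kN/m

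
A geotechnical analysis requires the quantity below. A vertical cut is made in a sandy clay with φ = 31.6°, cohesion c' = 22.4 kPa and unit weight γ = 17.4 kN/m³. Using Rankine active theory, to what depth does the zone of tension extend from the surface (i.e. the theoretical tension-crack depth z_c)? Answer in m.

4.61 m

K_a = tan²(45° − 31.6°/2) = 0.3123; √K_a = 0.5589.
The active pressure is zero where K_a γ z = 2c√K_a, so z_c = 2c/(γ√K_a) = 2×22.4/(17.4×0.5589) = 4.607 m.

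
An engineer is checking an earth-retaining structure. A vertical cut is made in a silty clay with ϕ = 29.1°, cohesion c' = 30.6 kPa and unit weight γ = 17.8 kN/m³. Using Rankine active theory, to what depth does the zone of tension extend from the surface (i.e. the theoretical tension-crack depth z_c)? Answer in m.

5.85 m

K_a = tan²(45° − 29.1°/2) = 0.3456; √K_a = 0.5879.
The active pressure is zero where K_a γ z = 2c√K_a, so z_c = 2c/(γ√K_a) = 2×30.6/(17.8×0.5879) = 5.849 m.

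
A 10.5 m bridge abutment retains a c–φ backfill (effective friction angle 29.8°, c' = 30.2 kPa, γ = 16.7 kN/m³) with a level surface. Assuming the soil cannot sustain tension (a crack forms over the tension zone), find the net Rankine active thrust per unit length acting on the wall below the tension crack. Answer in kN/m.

50.9 kN/m

K_a = 0.3360; √K_a = 0.5797.
Tension-crack depth z_c = 2c/(γ√K_a) = 2×30.2/(16.7×0.5797) = 6.239 m.
σ_a at base = K_a γ H − 2c√K_a = 0.3360×16.7×10.5 − 2×30.2×0.5797 = 23.91 kPa.
P_a = ½ × 23.91 × (H − z_c) = 0.5×23.91×4.261 = 50.94 kN/m.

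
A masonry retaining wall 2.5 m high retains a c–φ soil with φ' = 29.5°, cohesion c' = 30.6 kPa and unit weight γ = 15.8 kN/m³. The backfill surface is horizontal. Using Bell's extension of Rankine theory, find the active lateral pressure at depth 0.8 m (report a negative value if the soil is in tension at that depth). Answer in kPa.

K_a = (1 − sin φ)/(1 + sin φ) = 0.3401.
σ_a = K_a γ z − 2c√K_a = 0.3401×15.8×0.8 − 2×30.6×0.5832 = -31.39 kPa.

-31.4 kPa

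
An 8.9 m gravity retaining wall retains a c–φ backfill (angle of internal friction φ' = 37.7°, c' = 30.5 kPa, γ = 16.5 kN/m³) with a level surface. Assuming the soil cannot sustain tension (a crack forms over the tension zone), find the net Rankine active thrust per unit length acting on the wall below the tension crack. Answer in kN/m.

3.73 kN/m

K_a = 0.2411; √K_a = 0.4910.
Tension-crack depth z_c = 2c/(γ√K_a) = 2×30.5/(16.5×0.4910) = 7.530 m.
σ_a at base = K_a γ H − 2c√K_a = 0.2411×16.5×8.9 − 2×30.5×0.4910 = 5.450 kPa.
P_a = ½ × 5.450 × (H − z_c) = 0.5×5.450×1.370 = 3.734 kN/m.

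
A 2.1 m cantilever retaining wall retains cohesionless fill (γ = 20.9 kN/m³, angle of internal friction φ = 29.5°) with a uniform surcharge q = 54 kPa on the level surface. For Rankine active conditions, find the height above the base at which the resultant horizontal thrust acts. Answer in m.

0.949 m

K_a = 0.3401.
Triangular part P₁ = ½K_aγH² = 15.67 at H/3 = 0.7000 m; rectangular part P₂ = K_a q H = 38.57 at H/2 = 1.050 m.
ȳ = (P₁·0.7000 + P₂·1.050)/(P₁+P₂) = 0.9489 m.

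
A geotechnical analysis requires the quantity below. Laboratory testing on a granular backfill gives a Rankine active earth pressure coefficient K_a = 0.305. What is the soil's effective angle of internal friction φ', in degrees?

K_a = tan²(45° − φ/2) ⇒ 45° − φ/2 = arctan(√0.305) = 28.91°.
φ = 2(45° − 28.91°) = 32.18°.

32.2°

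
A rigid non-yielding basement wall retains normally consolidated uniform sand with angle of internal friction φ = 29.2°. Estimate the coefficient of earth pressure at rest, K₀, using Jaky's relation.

K₀ = 1 − sin φ' = 1 − sin 29.2° = 0.5121.

0.512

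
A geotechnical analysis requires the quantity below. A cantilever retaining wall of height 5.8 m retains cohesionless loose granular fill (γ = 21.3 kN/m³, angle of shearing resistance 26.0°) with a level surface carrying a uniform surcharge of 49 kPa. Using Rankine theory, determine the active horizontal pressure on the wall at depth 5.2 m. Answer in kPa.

62.4 kPa

K_a = (1 − sin φ)/(1 + sin φ) = 0.3905.
σ_v = γz + q = 21.3 × 5.2 + 49 = 159.8 kPa.
σ_h = K_a σ_v = 0.3905 × 159.8 = 62.38 kPa.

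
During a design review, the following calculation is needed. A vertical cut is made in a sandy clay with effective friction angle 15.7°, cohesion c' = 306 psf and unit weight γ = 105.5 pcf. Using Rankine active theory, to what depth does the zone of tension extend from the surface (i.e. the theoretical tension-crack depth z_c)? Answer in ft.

7.66 ft

K_a = tan²(45° − 15.7°/2) = 0.5741; √K_a = 0.7577.
The active pressure is zero where K_a γ z = 2c√K_a, so z_c = 2c/(γ√K_a) = 2×306/(105.5×0.7577) = 7.656 ft.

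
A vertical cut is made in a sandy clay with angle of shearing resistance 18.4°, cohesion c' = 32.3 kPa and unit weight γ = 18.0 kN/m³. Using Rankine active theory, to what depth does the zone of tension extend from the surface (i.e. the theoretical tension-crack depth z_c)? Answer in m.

K_a = tan²(45° − 18.4°/2) = 0.5202; √K_a = 0.7212.
The active pressure is zero where K_a γ z = 2c√K_a, so z_c = 2c/(γ√K_a) = 2×32.3/(18.0×0.7212) = 4.976 m.

4.98 m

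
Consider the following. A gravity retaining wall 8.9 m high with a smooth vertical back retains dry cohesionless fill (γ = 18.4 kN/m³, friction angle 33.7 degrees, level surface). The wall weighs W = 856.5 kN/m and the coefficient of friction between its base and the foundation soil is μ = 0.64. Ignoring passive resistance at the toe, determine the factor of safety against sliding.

2.63

K_a = tan²(45° − 33.7°/2) = 0.2863.
P_a = ½K_aγH² = 0.5×0.2863×18.4×8.9² = 208.6 kN/m, acting at H/3 = 2.967 m above the base.
FS_sliding = μW / P_a = 0.64×856.5 / 208.6 = 2.627.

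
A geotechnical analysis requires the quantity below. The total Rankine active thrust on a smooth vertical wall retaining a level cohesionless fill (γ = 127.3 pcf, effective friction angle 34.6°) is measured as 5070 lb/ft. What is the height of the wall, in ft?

17.0 ft

K_a = 0.2756. P_a = ½ K_a γ H² ⇒ H = √(2P_a/(K_a γ)).
H = √(2×5070/(0.2756×127.3)) = 17.00 ft.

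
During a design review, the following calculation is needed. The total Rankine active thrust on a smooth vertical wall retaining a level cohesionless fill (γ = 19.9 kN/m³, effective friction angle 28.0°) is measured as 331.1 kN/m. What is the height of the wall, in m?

9.60 m

K_a = 0.3610. P_a = ½ K_a γ H² ⇒ H = √(2P_a/(K_a γ)).
H = √(2×331.1/(0.3610×19.9)) = 9.601 m.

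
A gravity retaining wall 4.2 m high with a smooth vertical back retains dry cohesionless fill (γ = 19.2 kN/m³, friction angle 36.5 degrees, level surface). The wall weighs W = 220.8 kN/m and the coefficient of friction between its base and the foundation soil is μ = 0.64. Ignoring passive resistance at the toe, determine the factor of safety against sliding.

3.28

K_a = tan²(45° − 36.5°/2) = 0.2541.
P_a = ½K_aγH² = 0.5×0.2541×19.2×4.2² = 43.02 kN/m, acting at H/3 = 1.400 m above the base.
FS_sliding = μW / P_a = 0.64×220.8 / 43.02 = 3.285.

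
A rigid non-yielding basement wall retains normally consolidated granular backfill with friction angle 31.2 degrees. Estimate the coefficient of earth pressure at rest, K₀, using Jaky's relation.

K₀ = 1 − sin φ' = 1 − sin 31.2° = 0.4820.

0.482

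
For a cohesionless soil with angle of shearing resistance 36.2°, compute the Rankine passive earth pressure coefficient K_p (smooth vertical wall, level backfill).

3.89

K_p = (1 + sin φ)/(1 − sin φ) = tan²(45° + 36.2°/2) = 3.885.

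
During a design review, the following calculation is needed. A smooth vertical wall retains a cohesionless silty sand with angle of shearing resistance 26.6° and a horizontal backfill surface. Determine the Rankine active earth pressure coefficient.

K_a = tan²(45° − φ/2) = tan²(31.70°) = 0.3814.

0.381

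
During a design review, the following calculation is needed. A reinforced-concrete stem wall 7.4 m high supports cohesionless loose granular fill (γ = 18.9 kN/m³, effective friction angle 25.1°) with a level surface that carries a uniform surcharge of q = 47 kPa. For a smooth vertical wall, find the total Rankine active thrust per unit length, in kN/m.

350 kN/m

K_a = tan²(45° − φ/2) = 0.4043.
Soil triangle: ½ K_a γ H² = 0.5×0.4043×18.9×7.4² = 209.2 kN/m.
Surcharge rectangle: K_a q H = 0.4043×47×7.4 = 140.6 kN/m.
Total = 209.2 + 140.6 = 349.8 kN/m.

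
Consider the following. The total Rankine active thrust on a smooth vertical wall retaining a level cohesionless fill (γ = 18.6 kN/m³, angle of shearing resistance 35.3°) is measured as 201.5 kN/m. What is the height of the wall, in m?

9.00 m

K_a = 0.2675. P_a = ½ K_a γ H² ⇒ H = √(2P_a/(K_a γ)).
H = √(2×201.5/(0.2675×18.6)) = 8.999 m.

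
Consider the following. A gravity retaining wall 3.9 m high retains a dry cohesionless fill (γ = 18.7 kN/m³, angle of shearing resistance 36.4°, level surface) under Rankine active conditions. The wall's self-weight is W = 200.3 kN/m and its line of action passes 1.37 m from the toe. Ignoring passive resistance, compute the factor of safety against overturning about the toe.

K_a = tan²(45° − 36.4°/2) = 0.2552.
P_a = ½K_aγH² = 0.5×0.2552×18.7×3.9² = 36.29 kN/m, acting at H/3 = 1.300 m above the base.
Overturning moment M_o = P_a × H/3 = 36.29 × 1.300 = 47.17.
Resisting moment M_r = W × 1.37 = 200.3 × 1.37 = 274.4.
FS_overturning = M_r/M_o = 274.4/47.17 = 5.817.

5.82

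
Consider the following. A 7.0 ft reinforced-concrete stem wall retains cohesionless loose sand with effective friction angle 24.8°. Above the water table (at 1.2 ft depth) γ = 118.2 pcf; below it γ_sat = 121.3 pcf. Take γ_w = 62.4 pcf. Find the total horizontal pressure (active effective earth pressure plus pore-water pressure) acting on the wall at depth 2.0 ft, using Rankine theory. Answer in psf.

K_a = (1 − sin φ)/(1 + sin φ) = 0.4090.
γ' = 121.3 − 62.4 = 58.90 pcf.
Effective vertical stress at 2.0 ft: σ'_v = 118.2×1.2 + 58.90×0.800 = 189.0 psf.
σ'_h = K_a σ'_v = 0.4090 × 189.0 = 77.28 psf; u = γ_w × 0.800 = 49.92 psf.
Total σ_h = 77.28 + 49.92 = 127.2 psf.

127 psf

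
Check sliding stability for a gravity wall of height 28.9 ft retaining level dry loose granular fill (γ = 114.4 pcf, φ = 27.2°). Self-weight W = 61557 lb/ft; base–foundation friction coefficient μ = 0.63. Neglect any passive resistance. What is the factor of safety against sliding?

K_a = tan²(45° − 27.2°/2) = 0.3726.
P_a = ½K_aγH² = 0.5×0.3726×114.4×28.9² = 17800 lb/ft, acting at H/3 = 9.633 ft above the base.
FS_sliding = μW / P_a = 0.63×61557 / 17800 = 2.179.

2.18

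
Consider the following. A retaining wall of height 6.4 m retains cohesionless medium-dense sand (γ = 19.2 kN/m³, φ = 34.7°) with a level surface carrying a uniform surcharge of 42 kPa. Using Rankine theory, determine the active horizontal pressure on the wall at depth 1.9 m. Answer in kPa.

21.5 kPa

K_a = (1 − sin φ)/(1 + sin φ) = 0.2745.
σ_v = γz + q = 19.2 × 1.9 + 42 = 78.48 kPa.
σ_h = K_a σ_v = 0.2745 × 78.48 = 21.54 kPa.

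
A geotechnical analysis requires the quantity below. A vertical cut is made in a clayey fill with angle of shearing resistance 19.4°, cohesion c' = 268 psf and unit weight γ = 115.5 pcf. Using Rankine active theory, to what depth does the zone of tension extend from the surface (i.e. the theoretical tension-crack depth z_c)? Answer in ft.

6.55 ft

K_a = tan²(45° − 19.4°/2) = 0.5013; √K_a = 0.7080.
The active pressure is zero where K_a γ z = 2c√K_a, so z_c = 2c/(γ√K_a) = 2×268/(115.5×0.7080) = 6.554 ft.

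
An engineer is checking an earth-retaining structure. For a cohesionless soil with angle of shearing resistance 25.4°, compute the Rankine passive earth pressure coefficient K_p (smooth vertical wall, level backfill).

K_p = (1 + sin φ)/(1 − sin φ) = tan²(45° + 25.4°/2) = 2.502.

2.50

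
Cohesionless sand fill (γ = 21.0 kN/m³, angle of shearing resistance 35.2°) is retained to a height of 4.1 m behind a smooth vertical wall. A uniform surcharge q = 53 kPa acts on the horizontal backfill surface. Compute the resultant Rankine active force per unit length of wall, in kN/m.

106 kN/m

K_a = tan²(45° − φ/2) = 0.2687.
Soil triangle: ½ K_a γ H² = 0.5×0.2687×21.0×4.1² = 47.42 kN/m.
Surcharge rectangle: K_a q H = 0.2687×53×4.1 = 58.39 kN/m.
Total = 47.42 + 58.39 = 105.8 kN/m.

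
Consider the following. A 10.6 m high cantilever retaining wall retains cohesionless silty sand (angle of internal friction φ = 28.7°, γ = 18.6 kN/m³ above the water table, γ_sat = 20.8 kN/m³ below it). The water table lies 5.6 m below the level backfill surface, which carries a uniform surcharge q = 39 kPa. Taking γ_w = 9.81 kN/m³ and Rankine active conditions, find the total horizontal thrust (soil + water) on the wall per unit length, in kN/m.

K_a = tan²(45° − φ/2) = 0.3511.
γ' = 20.8 − 9.81 = 10.99 kN/m³. h₂ = H − d_w = 5.0 m.
σ'_h: at surface K_a·q = 13.69; at WT K_a(q+γd_w) = 50.27; at base K_a(q+γd_w+γ'h₂) = 69.57 kPa.
P₁ = ½(13.69+50.27)×5.6 = 179.1; P₂ = ½(50.27+69.57)×5.0 = 299.6; P_w = ½γ_w h₂² = 122.6.
Total = 179.1+299.6+122.6 = 601.3 kN/m.

601 kN/m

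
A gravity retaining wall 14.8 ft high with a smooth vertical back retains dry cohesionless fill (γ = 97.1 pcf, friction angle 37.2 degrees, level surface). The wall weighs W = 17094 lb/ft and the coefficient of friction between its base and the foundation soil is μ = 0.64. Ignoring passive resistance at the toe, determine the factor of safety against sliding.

K_a = tan²(45° − 37.2°/2) = 0.2464.
P_a = ½K_aγH² = 0.5×0.2464×97.1×14.8² = 2620 lb/ft, acting at H/3 = 4.933 ft above the base.
FS_sliding = μW / P_a = 0.64×17094 / 2620 = 4.175.

4.17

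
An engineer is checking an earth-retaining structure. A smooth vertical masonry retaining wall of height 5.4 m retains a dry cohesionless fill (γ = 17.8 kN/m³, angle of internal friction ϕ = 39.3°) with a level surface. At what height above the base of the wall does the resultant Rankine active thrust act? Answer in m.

K_a = 0.2245.
The pressure distribution is triangular, so the resultant acts at H/3 above the base = 5.4/3 = 1.800 m.

1.80 m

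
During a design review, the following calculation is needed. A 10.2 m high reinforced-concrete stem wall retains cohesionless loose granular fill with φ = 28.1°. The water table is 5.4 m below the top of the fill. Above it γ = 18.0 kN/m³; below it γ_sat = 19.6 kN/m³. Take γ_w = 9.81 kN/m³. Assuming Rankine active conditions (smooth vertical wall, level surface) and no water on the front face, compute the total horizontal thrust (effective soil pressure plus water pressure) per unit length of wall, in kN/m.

K_a = tan²(45° − φ/2) = 0.3596.
γ' = 19.6 − 9.81 = 9.790 kN/m³. Depth below WT = 4.8 m.
σ'_h at WT = K_a γ d_w = 34.95 kPa; at base = 34.95 + K_a γ' × 4.8 = 51.85 kPa.
P₁ (0–5.4 m) = ½×34.95×5.4 = 94.38. P₂ (5.4–10.2 m) = ½(34.95+51.85)×4.8 = 208.3.
P_w = ½ γ_w h₂² = 0.5×9.81×4.8² = 113.0. Total = 94.38+208.3+113.0 = 415.7 kN/m.

416 kN/m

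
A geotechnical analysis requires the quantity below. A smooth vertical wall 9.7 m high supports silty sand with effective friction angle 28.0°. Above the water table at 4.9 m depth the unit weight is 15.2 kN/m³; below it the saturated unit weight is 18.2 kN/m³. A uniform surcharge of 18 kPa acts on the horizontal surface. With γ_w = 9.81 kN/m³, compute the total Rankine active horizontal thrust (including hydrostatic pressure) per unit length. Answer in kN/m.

K_a = tan²(45° − φ/2) = 0.3610.
γ' = 18.2 − 9.81 = 8.390 kN/m³. h₂ = H − d_w = 4.8 m.
σ'_h: at surface K_a·q = 6.499; at WT K_a(q+γd_w) = 33.39; at base K_a(q+γd_w+γ'h₂) = 47.93 kPa.
P₁ = ½(6.499+33.39)×4.9 = 97.72; P₂ = ½(33.39+47.93)×4.8 = 195.2; P_w = ½γ_w h₂² = 113.0.
Total = 97.72+195.2+113.0 = 405.9 kN/m.

406 kN/m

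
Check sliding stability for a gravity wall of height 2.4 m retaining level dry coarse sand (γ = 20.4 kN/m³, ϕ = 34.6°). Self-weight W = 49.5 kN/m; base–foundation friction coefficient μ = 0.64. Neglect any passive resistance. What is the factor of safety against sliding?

K_a = tan²(45° − 34.6°/2) = 0.2756.
P_a = ½K_aγH² = 0.5×0.2756×20.4×2.4² = 16.19 kN/m, acting at H/3 = 0.8000 m above the base.
FS_sliding = μW / P_a = 0.64×49.5 / 16.19 = 1.956.

1.96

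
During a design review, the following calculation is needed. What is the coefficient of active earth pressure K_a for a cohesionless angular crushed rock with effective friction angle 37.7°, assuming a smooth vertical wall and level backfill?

K_a = (1 − sin φ)/(1 + sin φ) = (1 − sin 37.7°)/(1 + sin 37.7°) = 0.2411.

0.241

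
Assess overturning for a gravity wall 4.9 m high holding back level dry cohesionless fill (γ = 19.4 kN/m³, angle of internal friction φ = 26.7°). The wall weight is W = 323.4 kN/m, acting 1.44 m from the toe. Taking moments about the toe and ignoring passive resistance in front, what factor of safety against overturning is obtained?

3.22

K_a = tan²(45° − 26.7°/2) = 0.3800.
P_a = ½K_aγH² = 0.5×0.3800×19.4×4.9² = 88.49 kN/m, acting at H/3 = 1.633 m above the base.
Overturning moment M_o = P_a × H/3 = 88.49 × 1.633 = 144.5.
Resisting moment M_r = W × 1.44 = 323.4 × 1.44 = 465.7.
FS_overturning = M_r/M_o = 465.7/144.5 = 3.222.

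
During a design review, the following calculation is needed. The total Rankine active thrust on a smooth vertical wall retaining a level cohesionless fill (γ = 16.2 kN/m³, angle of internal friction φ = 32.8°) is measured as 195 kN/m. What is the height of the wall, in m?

9.00 m

K_a = 0.2973. P_a = ½ K_a γ H² ⇒ H = √(2P_a/(K_a γ)).
H = √(2×195/(0.2973×16.2)) = 8.999 m.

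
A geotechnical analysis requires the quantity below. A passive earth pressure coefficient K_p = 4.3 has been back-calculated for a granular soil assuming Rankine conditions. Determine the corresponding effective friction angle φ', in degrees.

K_p = (1+sin φ)/(1−sin φ) ⇒ sin φ = (K_p − 1)/(K_p + 1) = 0.6226.
φ = arcsin(0.6226) = 38.51°.

38.5°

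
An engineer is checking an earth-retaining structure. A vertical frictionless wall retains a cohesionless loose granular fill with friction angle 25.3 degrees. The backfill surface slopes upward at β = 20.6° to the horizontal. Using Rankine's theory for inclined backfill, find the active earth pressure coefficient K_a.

K_a = cos β · (cos β − √(cos²β − cos²φ)) / (cos β + √(cos²β − cos²φ)).
cos β = 0.9361, cos φ = 0.9041, √(cos²β − cos²φ) = 0.2426.
K_a = 0.9361 × (0.9361 − 0.2426)/(0.9361 + 0.2426) = 0.5508.

0.551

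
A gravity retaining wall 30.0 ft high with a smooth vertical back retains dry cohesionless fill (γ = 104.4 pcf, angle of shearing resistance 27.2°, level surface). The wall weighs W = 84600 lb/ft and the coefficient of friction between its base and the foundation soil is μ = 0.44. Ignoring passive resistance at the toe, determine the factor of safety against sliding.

2.13

K_a = tan²(45° − 27.2°/2) = 0.3726.
P_a = ½K_aγH² = 0.5×0.3726×104.4×30.0² = 17500 lb/ft, acting at H/3 = 10.00 ft above the base.
FS_sliding = μW / P_a = 0.44×84600 / 17500 = 2.127.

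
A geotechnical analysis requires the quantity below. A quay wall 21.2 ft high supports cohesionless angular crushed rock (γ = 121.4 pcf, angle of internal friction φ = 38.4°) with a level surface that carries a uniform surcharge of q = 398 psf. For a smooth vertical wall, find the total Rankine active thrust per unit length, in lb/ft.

8350 lb/ft

K_a = tan²(45° − φ/2) = 0.2337.
Soil triangle: ½ K_a γ H² = 0.5×0.2337×121.4×21.2² = 6375 lb/ft.
Surcharge rectangle: K_a q H = 0.2337×398×21.2 = 1972 lb/ft.
Total = 6375 + 1972 = 8347 lb/ft.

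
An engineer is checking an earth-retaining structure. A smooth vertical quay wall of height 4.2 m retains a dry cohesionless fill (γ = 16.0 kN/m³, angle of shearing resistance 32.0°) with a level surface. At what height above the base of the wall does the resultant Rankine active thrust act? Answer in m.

K_a = 0.3073.
The pressure distribution is triangular, so the resultant acts at H/3 above the base = 4.2/3 = 1.400 m.

1.40 m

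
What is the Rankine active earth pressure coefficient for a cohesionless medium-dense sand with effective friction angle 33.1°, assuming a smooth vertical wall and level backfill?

K_a = (1 − sin φ)/(1 + sin φ) = (1 − sin 33.1°)/(1 + sin 33.1°) = 0.2936.

0.294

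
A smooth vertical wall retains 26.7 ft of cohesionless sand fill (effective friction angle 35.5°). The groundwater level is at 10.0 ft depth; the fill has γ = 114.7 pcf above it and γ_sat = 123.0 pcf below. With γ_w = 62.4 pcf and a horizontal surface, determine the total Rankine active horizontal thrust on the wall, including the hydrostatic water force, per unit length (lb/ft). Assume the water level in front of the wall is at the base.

17500 lb/ft

K_a = tan²(45° − φ/2) = 0.2653.
γ' = 123.0 − 62.4 = 60.60 pcf. Depth below WT = 16.7 ft.
σ'_h at WT = K_a γ d_w = 304.3 psf; at base = 304.3 + K_a γ' × 16.7 = 572.7 psf.
P₁ (0–10.0 ft) = ½×304.3×10.0 = 1521. P₂ (10.0–26.7 ft) = ½(304.3+572.7)×16.7 = 7323.
P_w = ½ γ_w h₂² = 0.5×62.4×16.7² = 8701. Total = 1521+7323+8701 = 17550 lb/ft.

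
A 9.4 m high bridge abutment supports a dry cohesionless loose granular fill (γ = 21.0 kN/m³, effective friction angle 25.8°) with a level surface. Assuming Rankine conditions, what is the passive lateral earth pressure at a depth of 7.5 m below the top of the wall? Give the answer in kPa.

K_p = (1 + sin φ)/(1 − sin φ) = 2.541.
σ_h = K_p γ z = 2.541 × 21.0 × 7.5 = 400.3 kPa.

400 kPa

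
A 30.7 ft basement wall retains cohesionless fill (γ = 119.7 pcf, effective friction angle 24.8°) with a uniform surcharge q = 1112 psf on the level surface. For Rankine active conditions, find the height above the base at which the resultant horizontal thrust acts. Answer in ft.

12.2 ft

K_a = 0.4090.
Triangular part P₁ = ½K_aγH² = 23070 at H/3 = 10.23 ft; rectangular part P₂ = K_a q H = 13960 at H/2 = 15.35 ft.
ȳ = (P₁·10.23 + P₂·15.35)/(P₁+P₂) = 12.16 ft.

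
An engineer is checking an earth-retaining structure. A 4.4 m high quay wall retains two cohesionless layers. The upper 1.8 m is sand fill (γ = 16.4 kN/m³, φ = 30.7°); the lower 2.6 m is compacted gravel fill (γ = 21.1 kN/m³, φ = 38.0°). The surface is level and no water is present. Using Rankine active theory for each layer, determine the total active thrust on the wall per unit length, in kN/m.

K_a1 = tan²(45°−30.7°/2) = 0.3240; K_a2 = tan²(45°−38.0°/2) = 0.2379.
Layer 1: σ at base = K_a1 γ₁ h₁ = 9.565 kPa; P₁ = ½×9.565×1.8 = 8.609.
Layer 2: σ_v at top = γ₁h₁ = 29.52; σ_h top = K_a2×29.52 = 7.022; σ_h base = K_a2×(29.52+21.1×2.6) = 20.07.
P₂ = ½(7.022+20.07)×2.6 = 35.22. Total P_a = 8.609+35.22 = 43.83 kN/m.

43.8 kN/m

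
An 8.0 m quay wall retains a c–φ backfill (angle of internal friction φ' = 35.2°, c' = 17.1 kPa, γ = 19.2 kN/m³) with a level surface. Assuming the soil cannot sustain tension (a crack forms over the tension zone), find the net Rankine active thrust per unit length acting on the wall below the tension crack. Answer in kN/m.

53.7 kN/m

K_a = 0.2687; √K_a = 0.5184.
Tension-crack depth z_c = 2c/(γ√K_a) = 2×17.1/(19.2×0.5184) = 3.436 m.
σ_a at base = K_a γ H − 2c√K_a = 0.2687×19.2×8.0 − 2×17.1×0.5184 = 23.54 kPa.
P_a = ½ × 23.54 × (H − z_c) = 0.5×23.54×4.564 = 53.72 kN/m.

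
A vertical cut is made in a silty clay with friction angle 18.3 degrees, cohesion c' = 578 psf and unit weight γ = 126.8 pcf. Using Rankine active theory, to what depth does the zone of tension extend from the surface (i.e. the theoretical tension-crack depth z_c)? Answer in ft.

K_a = tan²(45° − 18.3°/2) = 0.5221; √K_a = 0.7226.
The active pressure is zero where K_a γ z = 2c√K_a, so z_c = 2c/(γ√K_a) = 2×578/(126.8×0.7226) = 12.62 ft.

12.6 ft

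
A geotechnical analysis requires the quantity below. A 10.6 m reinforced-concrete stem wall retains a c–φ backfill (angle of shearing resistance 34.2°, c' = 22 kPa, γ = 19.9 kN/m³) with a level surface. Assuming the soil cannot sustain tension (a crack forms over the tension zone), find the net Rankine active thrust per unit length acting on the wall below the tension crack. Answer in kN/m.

115 kN/m

K_a = 0.2803; √K_a = 0.5295.
Tension-crack depth z_c = 2c/(γ√K_a) = 2×22/(19.9×0.5295) = 4.176 m.
σ_a at base = K_a γ H − 2c√K_a = 0.2803×19.9×10.6 − 2×22×0.5295 = 35.84 kPa.
P_a = ½ × 35.84 × (H − z_c) = 0.5×35.84×6.424 = 115.1 kN/m.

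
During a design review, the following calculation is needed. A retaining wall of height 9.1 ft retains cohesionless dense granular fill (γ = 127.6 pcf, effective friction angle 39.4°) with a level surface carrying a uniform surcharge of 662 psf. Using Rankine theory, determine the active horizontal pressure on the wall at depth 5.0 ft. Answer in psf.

290 psf

K_a = (1 − sin φ)/(1 + sin φ) = 0.2234.
σ_v = γz + q = 127.6 × 5.0 + 662 = 1300 psf.
σ_h = K_a σ_v = 0.2234 × 1300 = 290.5 psf.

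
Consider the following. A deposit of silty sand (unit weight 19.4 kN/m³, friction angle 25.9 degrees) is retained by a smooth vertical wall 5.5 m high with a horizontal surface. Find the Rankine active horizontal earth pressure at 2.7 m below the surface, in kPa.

20.5 kPa

K_a = (1 − sin φ)/(1 + sin φ) = 0.3920.
σ_h = K_a γ z = 0.3920 × 19.4 × 2.7 = 20.53 kPa.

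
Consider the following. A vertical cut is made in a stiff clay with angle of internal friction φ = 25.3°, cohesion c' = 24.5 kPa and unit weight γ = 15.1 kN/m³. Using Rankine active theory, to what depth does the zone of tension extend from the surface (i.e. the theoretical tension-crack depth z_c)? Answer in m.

K_a = tan²(45° − 25.3°/2) = 0.4012; √K_a = 0.6334.
The active pressure is zero where K_a γ z = 2c√K_a, so z_c = 2c/(γ√K_a) = 2×24.5/(15.1×0.6334) = 5.123 m.

5.12 m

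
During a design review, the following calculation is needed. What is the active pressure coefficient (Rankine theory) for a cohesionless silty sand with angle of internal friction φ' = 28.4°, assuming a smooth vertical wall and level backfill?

K_a = (1 − sin φ)/(1 + sin φ) = (1 − sin 28.4°)/(1 + sin 28.4°) = 0.3554.

0.355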